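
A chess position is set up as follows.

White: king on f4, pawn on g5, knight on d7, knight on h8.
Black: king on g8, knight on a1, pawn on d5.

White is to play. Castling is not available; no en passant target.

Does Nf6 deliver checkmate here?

no

After Nf6: black king on g8; in check: yes, from the white knight on f6.
Black has 3 legal replies: Kxh8, Kf8, Kg7.
In check but a legal move exists → not checkmate.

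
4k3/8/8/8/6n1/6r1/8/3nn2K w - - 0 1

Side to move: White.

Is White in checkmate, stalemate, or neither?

stalemate

White to move; white king on h1.
In check: no.
King squares — g1: attacked by Rg3; g2: attacked by Ne1; h2: attacked by Ng4.
Legal moves for White: none.
Not in check and no legal moves → stalemate.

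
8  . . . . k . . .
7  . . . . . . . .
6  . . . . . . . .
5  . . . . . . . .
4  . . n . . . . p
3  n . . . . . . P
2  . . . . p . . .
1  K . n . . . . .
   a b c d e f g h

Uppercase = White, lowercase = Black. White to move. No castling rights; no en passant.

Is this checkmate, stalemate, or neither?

White to move; white king on a1.
In check: no.
King squares — b1: attacked by Na3; a2: attacked by Nc1; b2: attacked by Nc4.
Legal moves for White: none.
Not in check and no legal moves → stalemate.

stalemate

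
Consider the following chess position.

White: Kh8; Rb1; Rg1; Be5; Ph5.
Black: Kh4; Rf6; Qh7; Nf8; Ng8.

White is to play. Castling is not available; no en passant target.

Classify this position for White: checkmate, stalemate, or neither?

checkmate

White to move; white king on h8.
In check: yes, from the black queen on h7.
King squares — g7: attacked by Qh7; h7: attacked by Nf8; g8: attacked by Qh7.
Legal moves for White: none.
In check with no legal moves → checkmate.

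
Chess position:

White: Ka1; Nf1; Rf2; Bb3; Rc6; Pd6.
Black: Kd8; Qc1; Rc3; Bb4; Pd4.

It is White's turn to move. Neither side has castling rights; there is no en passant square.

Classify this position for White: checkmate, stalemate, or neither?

neither

White to move; white king on a1.
In check: yes, from the black queen on c1.
Legal moves for White: Ka2.
White is in check but has 1 legal move → neither.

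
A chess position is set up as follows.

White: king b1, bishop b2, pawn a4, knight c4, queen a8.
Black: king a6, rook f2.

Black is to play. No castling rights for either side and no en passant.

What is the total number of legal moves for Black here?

Black to move; king on a6.
In check: yes, from the white queen on a8.
Legal moves: none.
Count: 0.

0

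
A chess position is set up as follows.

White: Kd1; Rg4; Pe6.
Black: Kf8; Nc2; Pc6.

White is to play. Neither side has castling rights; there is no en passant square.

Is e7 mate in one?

no

After e7: black king on f8; in check: yes, from the white pawn on e7.
Black has 3 legal replies: Ke8, Kf7, Kxe7.
In check but a legal move exists → not checkmate.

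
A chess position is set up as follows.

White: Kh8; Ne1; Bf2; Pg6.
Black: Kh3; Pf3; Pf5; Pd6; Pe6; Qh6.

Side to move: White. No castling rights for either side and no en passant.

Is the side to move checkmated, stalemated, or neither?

neither

White to move; white king on h8.
In check: yes, from the black queen on h6.
Legal moves for White: Kg8.
White is in check but has 1 legal move → neither.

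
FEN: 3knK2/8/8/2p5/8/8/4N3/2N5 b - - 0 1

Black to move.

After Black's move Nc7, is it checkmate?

After Nc7: white king on f8; in check: no.
White is not in check, so this cannot be checkmate.

no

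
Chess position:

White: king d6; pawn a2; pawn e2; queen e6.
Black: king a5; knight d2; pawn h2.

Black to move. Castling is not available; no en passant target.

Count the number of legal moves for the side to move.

Black to move; king on a5.
In check: no.
Legal moves: Kb6, Ka6, Kb5, Kb4, Ka4, Ne4+, Nc4+, Nf3, Nb3, Nf1, Nb1, h1=Q, h1=R, h1=B, h1=N.
Count: 15.

15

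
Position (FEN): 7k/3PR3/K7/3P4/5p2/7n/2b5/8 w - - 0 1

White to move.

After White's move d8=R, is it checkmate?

yes

After d8=R: black king on h8; in check: yes, from the white rook on d8.
King squares — g7: attacked by Re7; h7: attacked by Re7; g8: attacked by Rd8.
Black has no legal moves → checkmate.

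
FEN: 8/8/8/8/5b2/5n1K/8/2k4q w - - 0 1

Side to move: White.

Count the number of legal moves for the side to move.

White to move; king on h3.
In check: yes, from the black queen on h1.
Legal moves: Kg4.
Count: 1.

1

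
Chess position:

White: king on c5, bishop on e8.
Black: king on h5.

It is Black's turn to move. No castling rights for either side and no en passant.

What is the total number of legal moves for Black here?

Black to move; king on h5.
In check: yes, from the white bishop on e8.
Legal moves: Kh6, Kg5, Kh4, Kg4.
Count: 4.

4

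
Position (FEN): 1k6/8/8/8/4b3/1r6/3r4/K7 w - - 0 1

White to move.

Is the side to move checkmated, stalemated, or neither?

White to move; white king on a1.
In check: no.
King squares — b1: attacked by Rb3; a2: attacked by Rd2; b2: attacked by Rd2.
Legal moves for White: none.
Not in check and no legal moves → stalemate.

stalemate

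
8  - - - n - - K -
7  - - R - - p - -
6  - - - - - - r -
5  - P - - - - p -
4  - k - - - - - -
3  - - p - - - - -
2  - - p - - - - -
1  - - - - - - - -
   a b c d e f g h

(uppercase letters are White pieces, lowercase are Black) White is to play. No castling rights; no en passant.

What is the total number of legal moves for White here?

3

White to move; king on g8.
In check: yes, from the black rook on g6.
Legal moves: Kh8, Kf8, Kh7.
Count: 3.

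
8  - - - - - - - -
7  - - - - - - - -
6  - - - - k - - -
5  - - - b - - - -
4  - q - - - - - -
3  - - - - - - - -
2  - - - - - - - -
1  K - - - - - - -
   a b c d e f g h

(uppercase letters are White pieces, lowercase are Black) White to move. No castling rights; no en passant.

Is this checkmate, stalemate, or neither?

stalemate

White to move; white king on a1.
In check: no.
King squares — b1: attacked by Qb4; a2: attacked by Bd5; b2: attacked by Qb4.
Legal moves for White: none.
Not in check and no legal moves → stalemate.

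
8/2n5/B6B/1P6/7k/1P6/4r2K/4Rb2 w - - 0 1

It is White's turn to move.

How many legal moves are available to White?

White to move; king on h2.
In check: yes, from the black rook on e2.
Legal moves: Kh1, Kg1, Rxe2.
Count: 3.

3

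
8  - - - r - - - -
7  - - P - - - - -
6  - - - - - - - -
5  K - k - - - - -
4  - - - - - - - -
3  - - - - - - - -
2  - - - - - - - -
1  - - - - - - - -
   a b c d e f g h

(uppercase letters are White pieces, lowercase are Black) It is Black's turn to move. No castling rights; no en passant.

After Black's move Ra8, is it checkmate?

After Ra8: white king on a5; in check: yes, from the black rook on a8.
King squares — a4: attacked by Ra8; b4: attacked by Kc5; b5: attacked by Kc5; a6: attacked by Ra8; b6: attacked by Kc5.
White has no legal moves → checkmate.

yes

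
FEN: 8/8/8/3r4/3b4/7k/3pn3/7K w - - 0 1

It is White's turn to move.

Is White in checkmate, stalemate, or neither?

White to move; white king on h1.
In check: no.
King squares — g1: attacked by Ne2; g2: attacked by Kh3; h2: attacked by Kh3.
Legal moves for White: none.
Not in check and no legal moves → stalemate.

stalemate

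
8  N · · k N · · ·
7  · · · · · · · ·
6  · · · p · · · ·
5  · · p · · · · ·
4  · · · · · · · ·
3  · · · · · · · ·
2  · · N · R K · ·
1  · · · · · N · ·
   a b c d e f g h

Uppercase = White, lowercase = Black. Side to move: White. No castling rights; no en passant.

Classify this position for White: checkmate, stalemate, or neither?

White to move; white king on f2.
In check: no.
Legal moves for White include: Ng7, Nec7, Nf6, Nxd6, Nac7, Nb6, Kg3, Kf3, Ke3, Kg2, Kg1, Ke1, Re7, Re6, Re5, Re4, Re3, Rd2, ... (list truncated; more exist).
White has legal moves and is not in check → neither.

neither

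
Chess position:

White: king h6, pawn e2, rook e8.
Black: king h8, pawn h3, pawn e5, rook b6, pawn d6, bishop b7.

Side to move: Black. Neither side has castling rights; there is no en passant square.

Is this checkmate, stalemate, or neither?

Black to move; black king on h8.
In check: yes, from the white rook on e8.
King squares — g7: attacked by Kh6; h7: attacked by Kh6; g8: attacked by Re8.
Legal moves for Black: none.
In check with no legal moves → checkmate.

checkmate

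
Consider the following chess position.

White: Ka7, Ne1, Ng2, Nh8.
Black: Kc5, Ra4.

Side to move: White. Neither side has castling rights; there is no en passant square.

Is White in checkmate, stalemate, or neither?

White to move; white king on a7.
In check: yes, from the black rook on a4.
King squares — a6: attacked by Ra4; b6: attacked by Kc5; b7: available; a8: attacked by Ra4; b8: available.
Legal moves for White: Kb8, Kb7.
White is in check but has 2 legal moves → neither.

neither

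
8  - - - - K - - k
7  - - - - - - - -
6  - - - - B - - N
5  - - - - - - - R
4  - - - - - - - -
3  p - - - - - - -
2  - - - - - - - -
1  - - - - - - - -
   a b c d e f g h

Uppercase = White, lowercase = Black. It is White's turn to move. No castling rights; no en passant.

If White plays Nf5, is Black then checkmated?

After Nf5: black king on h8; in check: yes, from the white rook on h5.
King squares — g7: attacked by Nf5; h7: attacked by Rh5; g8: attacked by Be6.
Black has no legal moves → checkmate.

yes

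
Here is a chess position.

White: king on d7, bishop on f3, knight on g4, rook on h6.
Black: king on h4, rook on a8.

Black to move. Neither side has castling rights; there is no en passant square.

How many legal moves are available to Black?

2

Black to move; king on h4.
In check: yes, from the white rook on h6.
Legal moves: Kg5, Kg3.
Count: 2.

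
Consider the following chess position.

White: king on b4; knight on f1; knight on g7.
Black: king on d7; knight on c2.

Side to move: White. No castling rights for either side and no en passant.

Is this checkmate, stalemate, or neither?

neither

White to move; white king on b4.
In check: yes, from the black knight on c2.
Legal moves for White: Kc5, Kb5, Ka5, Kc4, Ka4, Kc3, Kb3.
White is in check but has 7 legal moves → neither.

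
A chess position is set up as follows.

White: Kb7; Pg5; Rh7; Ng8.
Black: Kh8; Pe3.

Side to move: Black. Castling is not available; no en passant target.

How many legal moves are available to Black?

Black to move; king on h8.
In check: yes, from the white rook on h7.
Legal moves: Kxg8, Kxh7.
Count: 2.

2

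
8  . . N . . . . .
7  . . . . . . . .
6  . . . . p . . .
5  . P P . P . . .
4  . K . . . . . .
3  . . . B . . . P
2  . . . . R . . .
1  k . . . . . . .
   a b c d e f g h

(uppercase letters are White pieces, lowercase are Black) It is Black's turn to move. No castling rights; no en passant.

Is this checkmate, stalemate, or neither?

stalemate

Black to move; black king on a1.
In check: no.
King squares — b1: attacked by Bd3; a2: attacked by Re2; b2: attacked by Re2.
Legal moves for Black: none.
Not in check and no legal moves → stalemate.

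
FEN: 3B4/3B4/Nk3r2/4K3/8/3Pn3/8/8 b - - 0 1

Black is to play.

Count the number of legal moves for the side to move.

3

Black to move; king on b6.
In check: yes, from the white bishop on d8.
Legal moves: Kb7, Ka7, Kxa6.
Count: 3.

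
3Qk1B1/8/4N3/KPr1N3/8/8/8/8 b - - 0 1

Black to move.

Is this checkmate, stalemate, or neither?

Black to move; black king on e8.
In check: yes, from the white queen on d8.
King squares — d7: attacked by Ne5; e7: attacked by Qd8; f7: attacked by Ne5; d8: attacked by Ne6; f8: attacked by Ne6.
Legal moves for Black: none.
In check with no legal moves → checkmate.

checkmate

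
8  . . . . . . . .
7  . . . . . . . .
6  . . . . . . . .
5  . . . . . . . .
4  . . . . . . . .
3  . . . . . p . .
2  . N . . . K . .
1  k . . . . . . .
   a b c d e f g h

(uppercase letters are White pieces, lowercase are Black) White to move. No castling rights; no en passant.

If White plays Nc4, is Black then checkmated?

no

After Nc4: black king on a1; in check: no.
Black is not in check, so this cannot be checkmate.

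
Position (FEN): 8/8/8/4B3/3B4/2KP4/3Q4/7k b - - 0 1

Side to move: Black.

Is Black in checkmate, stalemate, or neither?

stalemate

Black to move; black king on h1.
In check: no.
King squares — g1: attacked by Bd4; g2: attacked by Qd2; h2: attacked by Qd2.
Legal moves for Black: none.
Not in check and no legal moves → stalemate.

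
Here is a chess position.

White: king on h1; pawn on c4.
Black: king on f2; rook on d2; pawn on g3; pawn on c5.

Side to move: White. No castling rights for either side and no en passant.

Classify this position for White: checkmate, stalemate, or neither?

stalemate

White to move; white king on h1.
In check: no.
King squares — g1: attacked by Kf2; g2: attacked by Kf2; h2: attacked by Pg3.
Legal moves for White: none.
Not in check and no legal moves → stalemate.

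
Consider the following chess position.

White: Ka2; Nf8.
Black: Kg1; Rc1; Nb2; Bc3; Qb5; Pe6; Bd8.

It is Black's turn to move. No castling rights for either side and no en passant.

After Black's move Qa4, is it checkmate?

yes

After Qa4: white king on a2; in check: yes, from the black queen on a4.
King squares — a1: attacked by Rc1; b1: attacked by Rc1; b2: attacked by Bc3; a3: attacked by Qa4; b3: attacked by Qa4.
White has no legal moves → checkmate.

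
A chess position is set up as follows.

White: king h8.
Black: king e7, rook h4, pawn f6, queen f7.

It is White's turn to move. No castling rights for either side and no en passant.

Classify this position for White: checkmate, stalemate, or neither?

checkmate

White to move; white king on h8.
In check: yes, from the black rook on h4.
King squares — g7: attacked by Qf7; h7: attacked by Rh4; g8: attacked by Qf7.
Legal moves for White: none.
In check with no legal moves → checkmate.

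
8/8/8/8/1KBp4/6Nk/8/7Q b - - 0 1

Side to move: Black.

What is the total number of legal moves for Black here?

2

Black to move; king on h3.
In check: yes, from the white queen on h1.
Legal moves: Kg4, Kxg3.
Count: 2.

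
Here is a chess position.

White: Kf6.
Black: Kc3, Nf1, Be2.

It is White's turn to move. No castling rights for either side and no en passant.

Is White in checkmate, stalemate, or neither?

neither

White to move; white king on f6.
In check: no.
Legal moves for White: Kg7, Kf7, Ke7, Kg6, Ke6, Kg5, Kf5, Ke5.
White has 8 legal moves and is not in check → neither.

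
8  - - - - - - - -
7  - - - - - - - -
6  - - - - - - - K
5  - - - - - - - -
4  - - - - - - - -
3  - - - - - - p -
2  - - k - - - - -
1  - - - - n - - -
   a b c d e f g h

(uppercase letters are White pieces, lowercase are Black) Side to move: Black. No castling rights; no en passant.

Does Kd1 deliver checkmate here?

After Kd1: white king on h6; in check: no.
White is not in check, so this cannot be checkmate.

no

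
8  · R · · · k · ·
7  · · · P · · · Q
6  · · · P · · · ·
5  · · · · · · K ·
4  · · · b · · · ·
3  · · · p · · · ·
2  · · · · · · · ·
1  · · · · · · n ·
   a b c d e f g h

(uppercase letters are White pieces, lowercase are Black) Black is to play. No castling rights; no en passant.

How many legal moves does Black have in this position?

Black to move; king on f8.
In check: yes, from the white rook on b8.
Legal moves: none.
Count: 0.

0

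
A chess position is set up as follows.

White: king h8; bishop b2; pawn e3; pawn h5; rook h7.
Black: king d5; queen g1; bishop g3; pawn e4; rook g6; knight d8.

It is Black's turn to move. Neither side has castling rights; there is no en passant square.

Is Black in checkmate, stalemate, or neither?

Black to move; black king on d5.
In check: no.
Legal moves for Black include: Nf7+, Nb7, Ne6, Nc6, Rg8+, Rg7, Rh6, Rf6, Re6, Rd6, Rc6, Rb6, Ra6, Rg5, Rg4, Ke6, Kd6, Kc6, ... (list truncated; more exist).
Black has legal moves and is not in check → neither.

neither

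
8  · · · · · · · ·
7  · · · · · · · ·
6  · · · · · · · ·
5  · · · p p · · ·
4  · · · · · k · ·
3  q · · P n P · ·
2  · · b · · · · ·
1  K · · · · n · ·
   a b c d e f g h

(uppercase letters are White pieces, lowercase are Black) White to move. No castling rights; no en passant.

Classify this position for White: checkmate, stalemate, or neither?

checkmate

White to move; white king on a1.
In check: yes, from the black queen on a3.
King squares — b1: attacked by Bc2; a2: attacked by Qa3; b2: attacked by Qa3.
Legal moves for White: none.
In check with no legal moves → checkmate.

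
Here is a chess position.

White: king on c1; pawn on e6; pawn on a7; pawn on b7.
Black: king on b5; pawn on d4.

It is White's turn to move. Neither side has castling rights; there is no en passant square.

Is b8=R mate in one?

no

After b8=R: black king on b5; in check: yes, from the white rook on b8.
Black has 6 legal replies: Kc6, Ka6, Kc5, Ka5, Kc4, Ka4.
In check but a legal move exists → not checkmate.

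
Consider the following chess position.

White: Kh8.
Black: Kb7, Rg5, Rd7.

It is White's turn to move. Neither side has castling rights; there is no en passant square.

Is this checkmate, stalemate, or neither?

stalemate

White to move; white king on h8.
In check: no.
King squares — g7: attacked by Rg5; h7: attacked by Rd7; g8: attacked by Rg5.
Legal moves for White: none.
Not in check and no legal moves → stalemate.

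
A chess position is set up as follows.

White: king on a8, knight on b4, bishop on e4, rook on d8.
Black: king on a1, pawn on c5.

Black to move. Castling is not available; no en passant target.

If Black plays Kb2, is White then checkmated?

no

After Kb2: white king on a8; in check: no.
White is not in check, so this cannot be checkmate.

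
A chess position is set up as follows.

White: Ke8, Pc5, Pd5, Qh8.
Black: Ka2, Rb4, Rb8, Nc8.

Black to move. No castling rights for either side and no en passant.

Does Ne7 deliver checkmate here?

no

After Ne7: white king on e8; in check: yes, from the black rook on b8.
White has 3 legal replies: Kf7, Kxe7, Kd7.
In check but a legal move exists → not checkmate.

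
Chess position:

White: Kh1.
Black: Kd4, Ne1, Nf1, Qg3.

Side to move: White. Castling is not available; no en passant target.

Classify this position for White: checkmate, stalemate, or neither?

stalemate

White to move; white king on h1.
In check: no.
King squares — g1: attacked by Qg3; g2: attacked by Ne1; h2: attacked by Nf1.
Legal moves for White: none.
Not in check and no legal moves → stalemate.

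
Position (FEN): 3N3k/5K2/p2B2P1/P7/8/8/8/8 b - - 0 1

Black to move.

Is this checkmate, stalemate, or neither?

Black to move; black king on h8.
In check: no.
King squares — g7: attacked by Kf7; h7: attacked by Pg6; g8: attacked by Kf7.
Legal moves for Black: none.
Not in check and no legal moves → stalemate.

stalemate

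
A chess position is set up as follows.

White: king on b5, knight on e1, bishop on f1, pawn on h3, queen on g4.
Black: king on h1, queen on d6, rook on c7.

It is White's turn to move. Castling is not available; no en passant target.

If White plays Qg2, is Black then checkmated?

yes

After Qg2: black king on h1; in check: yes, from the white queen on g2.
King squares — g1: attacked by Qg2; g2: attacked by Ne1; h2: attacked by Qg2.
Black has no legal moves → checkmate.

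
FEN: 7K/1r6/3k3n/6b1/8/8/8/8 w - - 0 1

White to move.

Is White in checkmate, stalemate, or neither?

White to move; white king on h8.
In check: no.
King squares — g7: attacked by Rb7; h7: attacked by Rb7; g8: attacked by Nh6.
Legal moves for White: none.
Not in check and no legal moves → stalemate.

stalemate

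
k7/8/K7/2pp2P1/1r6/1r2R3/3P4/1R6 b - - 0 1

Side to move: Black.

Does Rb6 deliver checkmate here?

no

After Rb6: white king on a6; in check: yes, from the black rook on b6.
White has 1 legal reply: Ka5.
In check but a legal move exists → not checkmate.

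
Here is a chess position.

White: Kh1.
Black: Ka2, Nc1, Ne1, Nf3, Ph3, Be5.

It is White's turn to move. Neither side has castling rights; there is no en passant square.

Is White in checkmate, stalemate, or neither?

stalemate

White to move; white king on h1.
In check: no.
King squares — g1: attacked by Nf3; g2: attacked by Ne1; h2: attacked by Nf3.
Legal moves for White: none.
Not in check and no legal moves → stalemate.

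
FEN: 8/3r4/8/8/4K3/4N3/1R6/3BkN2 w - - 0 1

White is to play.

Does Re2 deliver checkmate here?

After Re2: black king on e1; in check: yes, from the white rook on e2.
King squares — d1: attacked by Ne3; f1: attacked by Ne3; d2: attacked by Nf1; e2: attacked by Bd1; f2: attacked by Re2.
Black has no legal moves → checkmate.

yes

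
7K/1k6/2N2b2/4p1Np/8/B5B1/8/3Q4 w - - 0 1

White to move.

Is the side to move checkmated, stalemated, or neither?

neither

White to move; white king on h8.
In check: yes, from the black bishop on f6.
Legal moves for White: Kg8, Kh7.
White is in check but has 2 legal moves → neither.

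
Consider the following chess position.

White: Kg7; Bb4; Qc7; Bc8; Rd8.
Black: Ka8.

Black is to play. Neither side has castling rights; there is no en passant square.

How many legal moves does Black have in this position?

0

Black to move; king on a8.
In check: no.
Legal moves: none.
Count: 0.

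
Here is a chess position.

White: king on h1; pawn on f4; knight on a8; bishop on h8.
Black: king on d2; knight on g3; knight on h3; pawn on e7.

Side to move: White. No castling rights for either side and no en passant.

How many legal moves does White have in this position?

2

White to move; king on h1.
In check: yes, from the black knight on g3.
Legal moves: Kh2, Kg2.
Count: 2.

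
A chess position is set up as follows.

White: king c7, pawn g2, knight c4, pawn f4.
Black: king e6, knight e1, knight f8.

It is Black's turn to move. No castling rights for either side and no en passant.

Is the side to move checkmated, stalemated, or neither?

Black to move; black king on e6.
In check: no.
Legal moves for Black: Nh7, Nd7, Ng6, Kf7, Ke7, Kf6, Kf5, Kd5, Nf3, Nd3, Nxg2, Nc2.
Black has 12 legal moves and is not in check → neither.

neither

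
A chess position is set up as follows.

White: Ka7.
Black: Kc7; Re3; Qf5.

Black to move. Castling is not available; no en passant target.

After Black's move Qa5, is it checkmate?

After Qa5: white king on a7; in check: yes, from the black queen on a5.
King squares — a6: attacked by Qa5; b6: attacked by Qa5; b7: attacked by Kc7; a8: attacked by Qa5; b8: attacked by Kc7.
White has no legal moves → checkmate.

yes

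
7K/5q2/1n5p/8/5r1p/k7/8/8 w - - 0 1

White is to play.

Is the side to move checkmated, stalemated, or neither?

stalemate

White to move; white king on h8.
In check: no.
King squares — g7: attacked by Qf7; h7: attacked by Qf7; g8: attacked by Qf7.
Legal moves for White: none.
Not in check and no legal moves → stalemate.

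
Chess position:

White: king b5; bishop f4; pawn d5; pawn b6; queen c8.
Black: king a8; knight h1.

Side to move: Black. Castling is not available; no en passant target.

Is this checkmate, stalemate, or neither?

checkmate

Black to move; black king on a8.
In check: yes, from the white queen on c8.
King squares — a7: attacked by Pb6; b7: attacked by Qc8; b8: attacked by Bf4.
Legal moves for Black: none.
In check with no legal moves → checkmate.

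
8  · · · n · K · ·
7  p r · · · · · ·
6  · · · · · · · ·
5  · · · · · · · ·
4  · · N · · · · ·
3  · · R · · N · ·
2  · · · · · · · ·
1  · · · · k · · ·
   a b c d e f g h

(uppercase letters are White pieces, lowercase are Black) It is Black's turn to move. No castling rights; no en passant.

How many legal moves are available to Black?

Black to move; king on e1.
In check: yes, from the white knight on f3.
Legal moves: Kf2, Ke2, Kf1, Kd1.
Count: 4.

4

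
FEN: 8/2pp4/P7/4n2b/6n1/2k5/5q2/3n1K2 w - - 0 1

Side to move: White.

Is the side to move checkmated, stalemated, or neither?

White to move; white king on f1.
In check: yes, from the black queen on f2.
King squares — e1: attacked by Qf2; g1: attacked by Qf2; e2: attacked by Qf2; f2: attacked by Nd1; g2: attacked by Qf2.
Legal moves for White: none.
In check with no legal moves → checkmate.

checkmate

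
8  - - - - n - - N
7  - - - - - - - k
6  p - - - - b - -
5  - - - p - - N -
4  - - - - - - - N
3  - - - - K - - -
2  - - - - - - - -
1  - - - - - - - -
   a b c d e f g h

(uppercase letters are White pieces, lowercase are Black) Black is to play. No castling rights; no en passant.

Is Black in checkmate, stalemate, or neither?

neither

Black to move; black king on h7.
In check: yes, from the white knight on g5.
King squares — g6: attacked by Nh4; h6: available; g7: available; g8: available; h8: available.
Legal moves for Black: Kxh8, Kg8, Kg7, Kh6, Bxg5+.
Black is in check but has 5 legal moves → neither.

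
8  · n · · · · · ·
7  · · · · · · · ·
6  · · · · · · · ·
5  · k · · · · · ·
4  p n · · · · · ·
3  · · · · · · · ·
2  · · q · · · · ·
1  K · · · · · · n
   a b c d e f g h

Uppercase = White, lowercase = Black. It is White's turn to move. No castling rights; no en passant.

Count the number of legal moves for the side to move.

White to move; king on a1.
In check: no.
Legal moves: none.
Count: 0.

0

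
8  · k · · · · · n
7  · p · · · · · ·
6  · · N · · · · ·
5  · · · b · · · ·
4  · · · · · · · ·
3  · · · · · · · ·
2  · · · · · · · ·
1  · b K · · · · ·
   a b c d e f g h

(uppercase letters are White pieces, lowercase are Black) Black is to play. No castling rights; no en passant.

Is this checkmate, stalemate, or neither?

neither

Black to move; black king on b8.
In check: yes, from the white knight on c6.
King squares — a7: attacked by Nc6; b7: own pawn; c7: available; a8: available; c8: available.
Legal moves for Black: Kc8, Ka8, Kc7, Bxc6, bxc6.
Black is in check but has 5 legal moves → neither.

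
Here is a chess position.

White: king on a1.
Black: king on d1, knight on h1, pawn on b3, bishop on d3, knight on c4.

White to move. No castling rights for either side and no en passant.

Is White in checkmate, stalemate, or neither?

stalemate

White to move; white king on a1.
In check: no.
King squares — b1: attacked by Bd3; a2: attacked by Pb3; b2: attacked by Nc4.
Legal moves for White: none.
Not in check and no legal moves → stalemate.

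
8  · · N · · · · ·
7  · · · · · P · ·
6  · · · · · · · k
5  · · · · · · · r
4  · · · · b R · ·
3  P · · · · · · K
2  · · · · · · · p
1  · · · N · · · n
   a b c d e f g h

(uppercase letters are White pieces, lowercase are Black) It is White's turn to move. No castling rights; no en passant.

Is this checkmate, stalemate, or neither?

neither

White to move; white king on h3.
In check: yes, from the black rook on h5.
Legal moves for White: Kg4, Rh4.
White is in check but has 2 legal moves → neither.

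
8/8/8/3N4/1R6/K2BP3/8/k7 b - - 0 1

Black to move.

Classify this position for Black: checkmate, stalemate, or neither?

Black to move; black king on a1.
In check: no.
King squares — b1: attacked by Bd3; a2: attacked by Ka3; b2: attacked by Ka3.
Legal moves for Black: none.
Not in check and no legal moves → stalemate.

stalemate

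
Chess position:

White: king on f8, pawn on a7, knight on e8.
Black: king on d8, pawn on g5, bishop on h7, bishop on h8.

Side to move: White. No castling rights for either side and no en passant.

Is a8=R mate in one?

After a8=R: black king on d8; in check: yes, from the white rook on a8.
Black has 1 legal reply: Kd7.
In check but a legal move exists → not checkmate.

no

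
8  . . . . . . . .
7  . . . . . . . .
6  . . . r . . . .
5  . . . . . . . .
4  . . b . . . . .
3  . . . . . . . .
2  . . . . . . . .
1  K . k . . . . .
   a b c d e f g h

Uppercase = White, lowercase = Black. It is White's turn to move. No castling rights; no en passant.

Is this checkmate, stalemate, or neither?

White to move; white king on a1.
In check: no.
King squares — b1: attacked by Kc1; a2: attacked by Bc4; b2: attacked by Kc1.
Legal moves for White: none.
Not in check and no legal moves → stalemate.

stalemate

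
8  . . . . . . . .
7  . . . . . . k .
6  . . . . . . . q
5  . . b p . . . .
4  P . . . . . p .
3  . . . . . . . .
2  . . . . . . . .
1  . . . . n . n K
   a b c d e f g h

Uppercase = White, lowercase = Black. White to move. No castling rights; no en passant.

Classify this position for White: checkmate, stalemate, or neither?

checkmate

White to move; white king on h1.
In check: yes, from the black queen on h6.
King squares — g1: attacked by Bc5; g2: attacked by Ne1; h2: attacked by Qh6.
Legal moves for White: none.
In check with no legal moves → checkmate.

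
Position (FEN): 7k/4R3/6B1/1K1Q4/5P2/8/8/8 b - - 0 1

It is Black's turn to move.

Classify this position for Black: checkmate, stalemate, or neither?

stalemate

Black to move; black king on h8.
In check: no.
King squares — g7: attacked by Re7; h7: attacked by Bg6; g8: attacked by Qd5.
Legal moves for Black: none.
Not in check and no legal moves → stalemate.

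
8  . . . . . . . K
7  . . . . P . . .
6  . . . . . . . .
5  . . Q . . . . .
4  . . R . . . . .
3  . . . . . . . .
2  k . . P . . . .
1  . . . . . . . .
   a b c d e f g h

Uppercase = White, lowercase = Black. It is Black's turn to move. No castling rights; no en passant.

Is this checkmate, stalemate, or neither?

Black to move; black king on a2.
In check: no.
Legal moves for Black: Kb3, Kb2, Kb1, Ka1.
Black has 4 legal moves and is not in check → neither.

neither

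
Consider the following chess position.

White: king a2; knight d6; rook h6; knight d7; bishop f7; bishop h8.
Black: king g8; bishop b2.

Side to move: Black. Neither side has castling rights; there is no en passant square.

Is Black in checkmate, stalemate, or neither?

checkmate

Black to move; black king on g8.
In check: yes, from the white bishop on f7.
King squares — f7: attacked by Nd6; g7: attacked by Bh8; h7: attacked by Rh6; f8: attacked by Nd7; h8: attacked by Rh6.
Legal moves for Black: none.
In check with no legal moves → checkmate.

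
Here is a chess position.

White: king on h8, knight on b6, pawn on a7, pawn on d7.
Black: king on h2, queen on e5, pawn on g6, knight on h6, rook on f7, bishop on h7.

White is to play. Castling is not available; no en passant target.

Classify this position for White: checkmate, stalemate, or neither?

White to move; white king on h8.
In check: yes, from the black queen on e5.
King squares — g7: attacked by Qe5; h7: attacked by Rf7; g8: attacked by Nh6.
Legal moves for White: none.
In check with no legal moves → checkmate.

checkmate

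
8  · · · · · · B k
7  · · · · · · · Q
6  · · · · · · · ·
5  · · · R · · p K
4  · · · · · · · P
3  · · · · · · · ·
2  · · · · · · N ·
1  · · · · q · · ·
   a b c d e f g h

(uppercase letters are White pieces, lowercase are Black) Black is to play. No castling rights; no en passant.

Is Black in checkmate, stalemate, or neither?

checkmate

Black to move; black king on h8.
In check: yes, from the white queen on h7.
King squares — g7: attacked by Qh7; h7: attacked by Bg8; g8: attacked by Qh7.
Legal moves for Black: none.
In check with no legal moves → checkmate.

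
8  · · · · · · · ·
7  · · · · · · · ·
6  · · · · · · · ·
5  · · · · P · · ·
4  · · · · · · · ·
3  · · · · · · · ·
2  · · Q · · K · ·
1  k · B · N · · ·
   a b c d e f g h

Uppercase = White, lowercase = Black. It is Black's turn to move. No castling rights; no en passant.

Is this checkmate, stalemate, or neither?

Black to move; black king on a1.
In check: no.
King squares — b1: attacked by Qc2; a2: attacked by Qc2; b2: attacked by Bc1.
Legal moves for Black: none.
Not in check and no legal moves → stalemate.

stalemate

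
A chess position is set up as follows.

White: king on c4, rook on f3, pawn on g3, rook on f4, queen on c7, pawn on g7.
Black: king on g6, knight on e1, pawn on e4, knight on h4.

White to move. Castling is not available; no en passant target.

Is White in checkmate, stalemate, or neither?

neither

White to move; white king on c4.
In check: no.
Legal moves for White include: Qd8, Qc8, Qb8, Qf7+, Qe7, Qd7, Qb7, Qa7, Qd6+, Qc6+, Qb6+, Qe5, Qc5, Qa5, Rf8, Rf7, Rf6+, Rf5, ... (list truncated; more exist).
White has legal moves and is not in check → neither.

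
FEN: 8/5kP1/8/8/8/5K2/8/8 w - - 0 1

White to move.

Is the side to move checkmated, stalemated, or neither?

White to move; white king on f3.
In check: no.
Legal moves for White: Kg4, Kf4, Ke4, Kg3, Ke3, Kg2, Kf2, Ke2, g8=Q+, g8=R, g8=B+, g8=N.
White has 12 legal moves and is not in check → neither.

neither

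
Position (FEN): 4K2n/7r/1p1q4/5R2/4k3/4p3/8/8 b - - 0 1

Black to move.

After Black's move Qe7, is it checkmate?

yes

After Qe7: white king on e8; in check: yes, from the black queen on e7.
King squares — d7: attacked by Qe7; e7: attacked by Rh7; f7: attacked by Qe7; d8: attacked by Qe7; f8: attacked by Qe7.
White has no legal moves → checkmate.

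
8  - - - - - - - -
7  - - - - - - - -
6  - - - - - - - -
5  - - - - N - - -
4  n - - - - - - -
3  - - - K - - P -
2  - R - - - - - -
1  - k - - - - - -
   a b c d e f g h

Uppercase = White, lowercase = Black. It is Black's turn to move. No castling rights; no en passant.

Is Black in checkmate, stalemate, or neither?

Black to move; black king on b1.
In check: yes, from the white rook on b2.
King squares — a1: available; c1: available; a2: attacked by Rb2; b2: available; c2: attacked by Rb2.
Legal moves for Black: Kxb2, Kc1, Ka1, Nxb2+.
Black is in check but has 4 legal moves → neither.

neither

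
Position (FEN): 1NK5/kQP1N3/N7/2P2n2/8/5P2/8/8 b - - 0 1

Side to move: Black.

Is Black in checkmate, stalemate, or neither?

checkmate

Black to move; black king on a7.
In check: yes, from the white queen on b7.
King squares — a6: attacked by Qb7; b6: attacked by Pc5; b7: attacked by Kc8; a8: attacked by Qb7; b8: attacked by Na6.
Legal moves for Black: none.
In check with no legal moves → checkmate.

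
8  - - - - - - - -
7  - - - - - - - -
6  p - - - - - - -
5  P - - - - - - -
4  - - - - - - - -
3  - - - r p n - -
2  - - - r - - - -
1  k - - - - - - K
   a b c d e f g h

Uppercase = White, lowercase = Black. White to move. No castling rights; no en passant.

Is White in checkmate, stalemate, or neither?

stalemate

White to move; white king on h1.
In check: no.
King squares — g1: attacked by Nf3; g2: attacked by Rd2; h2: attacked by Rd2.
Legal moves for White: none.
Not in check and no legal moves → stalemate.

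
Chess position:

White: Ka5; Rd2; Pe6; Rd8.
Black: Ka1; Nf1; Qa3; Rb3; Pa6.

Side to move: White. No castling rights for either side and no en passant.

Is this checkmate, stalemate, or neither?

checkmate

White to move; white king on a5.
In check: yes, from the black queen on a3.
King squares — a4: attacked by Qa3; b4: attacked by Qa3; b5: attacked by Rb3; a6: attacked by Qa3; b6: attacked by Rb3.
Legal moves for White: none.
In check with no legal moves → checkmate.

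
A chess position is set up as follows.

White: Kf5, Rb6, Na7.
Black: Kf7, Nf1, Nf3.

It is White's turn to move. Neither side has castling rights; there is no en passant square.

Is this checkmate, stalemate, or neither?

neither

White to move; white king on f5.
In check: no.
Legal moves for White include: Nc8, Nc6, Nb5, Rb8, Rb7+, Rh6, Rg6, Rf6+, Re6, Rd6, Rc6, Ra6, Rb5, Rb4, Rb3, Rb2, Rb1, Kg4, ... (list truncated; more exist).
White has legal moves and is not in check → neither.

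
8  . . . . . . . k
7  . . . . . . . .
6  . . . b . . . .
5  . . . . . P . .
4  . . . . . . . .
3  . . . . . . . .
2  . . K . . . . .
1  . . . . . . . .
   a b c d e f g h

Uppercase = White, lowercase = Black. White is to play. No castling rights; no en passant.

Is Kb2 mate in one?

After Kb2: black king on h8; in check: no.
Black is not in check, so this cannot be checkmate.

no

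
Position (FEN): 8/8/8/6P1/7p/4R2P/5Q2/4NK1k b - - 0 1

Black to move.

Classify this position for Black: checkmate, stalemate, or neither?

Black to move; black king on h1.
In check: no.
King squares — g1: attacked by Kf1; g2: attacked by Ne1; h2: attacked by Qf2.
Legal moves for Black: none.
Not in check and no legal moves → stalemate.

stalemate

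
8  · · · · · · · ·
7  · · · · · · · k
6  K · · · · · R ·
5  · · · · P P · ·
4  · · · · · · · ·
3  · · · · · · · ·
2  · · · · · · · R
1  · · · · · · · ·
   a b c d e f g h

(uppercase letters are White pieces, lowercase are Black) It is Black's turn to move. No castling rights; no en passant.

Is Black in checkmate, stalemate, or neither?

checkmate

Black to move; black king on h7.
In check: yes, from the white rook on h2.
King squares — g6: attacked by Pf5; h6: attacked by Rh2; g7: attacked by Rg6; g8: attacked by Rg6; h8: attacked by Rh2.
Legal moves for Black: none.
In check with no legal moves → checkmate.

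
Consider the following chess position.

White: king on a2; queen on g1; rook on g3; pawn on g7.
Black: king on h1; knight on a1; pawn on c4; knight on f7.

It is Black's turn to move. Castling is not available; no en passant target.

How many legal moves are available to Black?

Black to move; king on h1.
In check: yes, from the white queen on g1.
Legal moves: none.
Count: 0.

0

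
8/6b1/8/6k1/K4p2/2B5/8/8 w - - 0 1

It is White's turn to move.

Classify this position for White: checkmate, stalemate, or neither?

neither

White to move; white king on a4.
In check: no.
Legal moves for White: Kb5, Ka5, Kb4, Kb3, Ka3, Bxg7, Bf6+, Be5, Ba5, Bd4, Bb4, Bd2, Bb2, Be1, Ba1.
White has 15 legal moves and is not in check → neither.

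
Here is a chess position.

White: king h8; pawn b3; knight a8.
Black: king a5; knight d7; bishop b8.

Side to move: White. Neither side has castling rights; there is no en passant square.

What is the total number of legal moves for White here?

White to move; king on h8.
In check: no.
Legal moves: Kg8, Kh7, Kg7, Nc7, Nb6, b4+.
Count: 6.

6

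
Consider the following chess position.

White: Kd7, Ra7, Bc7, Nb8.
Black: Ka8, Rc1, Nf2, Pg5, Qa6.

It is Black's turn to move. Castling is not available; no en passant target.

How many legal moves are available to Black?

2

Black to move; king on a8.
In check: yes, from the white rook on a7.
Legal moves: Kxa7, Qxa7.
Count: 2.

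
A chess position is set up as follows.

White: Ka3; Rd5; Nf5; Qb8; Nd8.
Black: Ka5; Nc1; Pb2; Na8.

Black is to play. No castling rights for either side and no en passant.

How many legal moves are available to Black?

1

Black to move; king on a5.
In check: yes, from the white rook on d5.
Legal moves: Ka6.
Count: 1.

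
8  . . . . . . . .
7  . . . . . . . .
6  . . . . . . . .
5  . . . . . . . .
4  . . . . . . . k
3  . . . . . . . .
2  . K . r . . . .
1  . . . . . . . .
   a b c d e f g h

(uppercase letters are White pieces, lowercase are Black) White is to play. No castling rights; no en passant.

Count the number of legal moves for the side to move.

White to move; king on b2.
In check: yes, from the black rook on d2.
Legal moves: Kc3, Kb3, Ka3, Kc1, Kb1, Ka1.
Count: 6.

6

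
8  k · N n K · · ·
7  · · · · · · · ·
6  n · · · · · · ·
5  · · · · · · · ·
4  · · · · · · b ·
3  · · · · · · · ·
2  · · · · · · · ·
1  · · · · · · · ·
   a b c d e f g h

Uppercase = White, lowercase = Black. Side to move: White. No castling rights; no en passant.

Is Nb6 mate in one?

After Nb6: black king on a8; in check: yes, from the white knight on b6.
Black has 3 legal replies: Kb8, Kb7, Ka7.
In check but a legal move exists → not checkmate.

no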